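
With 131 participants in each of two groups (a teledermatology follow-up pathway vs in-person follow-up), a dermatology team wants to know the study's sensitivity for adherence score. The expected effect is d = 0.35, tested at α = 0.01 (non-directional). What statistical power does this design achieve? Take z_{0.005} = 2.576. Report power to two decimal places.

For two equal groups, power = Φ(d·√(n/2) − z_{α/2}).
d·√(n/2) = 0.35 × √(131/2) = 0.35 × 8.093 = 2.833.
z_β = 2.833 − 2.576 = 0.257.
Power = Φ(0.257) = 0.601.

power ≈ 0.60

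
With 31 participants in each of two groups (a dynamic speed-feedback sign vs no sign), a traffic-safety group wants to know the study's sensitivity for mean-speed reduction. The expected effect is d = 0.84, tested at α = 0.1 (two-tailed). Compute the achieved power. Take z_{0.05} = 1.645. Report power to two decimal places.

power ≈ 0.95

For two equal groups, power = Φ(d·√(n/2) − z_{α/2}).
d·√(n/2) = 0.84 × √(31/2) = 0.84 × 3.937 = 3.307.
z_β = 3.307 − 1.645 = 1.662.
Power = Φ(1.662) = 0.952.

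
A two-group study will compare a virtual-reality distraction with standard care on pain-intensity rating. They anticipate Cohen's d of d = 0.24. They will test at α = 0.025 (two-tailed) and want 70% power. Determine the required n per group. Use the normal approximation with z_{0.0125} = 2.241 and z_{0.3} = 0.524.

n = 266 per group

For two independent groups with equal n: n = 2·((z_{α/2} + z_β) / d)².
z_{α/2} + z_β = 2.241 + 0.524 = 2.765.
n = 2 × (2.765 / 0.24)² = 2 × 11.521² = 2 × 132.73 = 265.5.
Round up to the next whole participant.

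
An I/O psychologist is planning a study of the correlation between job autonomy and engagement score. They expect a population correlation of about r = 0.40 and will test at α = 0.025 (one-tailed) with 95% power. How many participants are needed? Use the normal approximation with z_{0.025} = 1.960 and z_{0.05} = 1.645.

n = 76

Fisher's z: C = ½·ln((1+r)/(1−r)) = ½·ln(2.3333) = 0.4236.
n = ((z_{α} + z_β)/C)² + 3.
(1.960 + 1.645) / 0.4236 = 3.605 / 0.4236 = 8.510.
n = 8.510² + 3 = 72.43 + 3 = 75.4.
Round up.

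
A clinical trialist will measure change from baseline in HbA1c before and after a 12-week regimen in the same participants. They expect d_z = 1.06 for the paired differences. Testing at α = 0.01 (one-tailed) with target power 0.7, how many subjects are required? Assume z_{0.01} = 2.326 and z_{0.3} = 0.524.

For a paired (one-sample on differences) test: n = ((z_{α} + z_β) / d)².
z_{α} + z_β = 2.326 + 0.524 = 2.850.
n = (2.850 / 1.06)² = 2.689² = 7.23.
Round up.

n = 8 pairs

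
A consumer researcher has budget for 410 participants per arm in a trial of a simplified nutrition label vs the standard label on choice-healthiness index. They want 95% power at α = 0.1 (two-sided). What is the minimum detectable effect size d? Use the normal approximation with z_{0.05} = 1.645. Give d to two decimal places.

d_min ≈ 0.23

For two independent groups of n = 410 each: d_min = (z_{α/2} + z_β)·√(2/n).
z-sum = 1.645 + 1.645 = 3.290.
d_min = 3.290 × √(2/410) = 3.290 × 0.0698 = 0.230.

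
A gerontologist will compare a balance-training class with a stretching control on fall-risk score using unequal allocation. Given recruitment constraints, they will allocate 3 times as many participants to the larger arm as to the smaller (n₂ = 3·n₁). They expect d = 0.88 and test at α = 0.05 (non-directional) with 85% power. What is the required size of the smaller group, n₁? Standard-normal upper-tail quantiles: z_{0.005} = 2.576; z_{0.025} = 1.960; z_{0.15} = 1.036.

n₁ = 16

With allocation ratio k = n₂/n₁ = 3, Var(x̄₁−x̄₂) = σ²(1/n₁ + 1/(k·n₁)) = σ²·(k+1)/(k·n₁).
So n₁ = (1 + 1/k)·((z_{α/2} + z_β)/d)² = 1.333 × (2.996/0.88)².
n₁ = 1.333 × 11.59 = 15.5.
Round up: n₁ = 16, giving n₂ = 3 × 16 = 48.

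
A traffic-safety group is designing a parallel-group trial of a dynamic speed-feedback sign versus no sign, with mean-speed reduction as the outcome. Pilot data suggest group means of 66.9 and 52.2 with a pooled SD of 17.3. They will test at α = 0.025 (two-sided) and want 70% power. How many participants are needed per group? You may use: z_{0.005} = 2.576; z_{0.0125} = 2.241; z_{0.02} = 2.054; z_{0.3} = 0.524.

n = 22 per group

Cohen's d = |M₁ − M₂| / SD_pooled = |66.9 − 52.2| / 17.3 = 14.7 / 17.3 = 0.850.
For two independent groups with equal n: n = 2·((z_{α/2} + z_β) / d)².
z_{α/2} + z_β = 2.241 + 0.524 = 2.765.
n = 2 × (2.765 / 0.850)² = 2 × 3.253² = 2 × 10.58 = 21.2.
Round up to the next whole participant.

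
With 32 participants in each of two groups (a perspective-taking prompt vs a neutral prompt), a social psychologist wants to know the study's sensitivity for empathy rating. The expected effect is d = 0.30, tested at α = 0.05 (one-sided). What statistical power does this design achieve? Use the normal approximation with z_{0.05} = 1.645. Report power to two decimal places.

For two equal groups, power = Φ(d·√(n/2) − z_{α}).
d·√(n/2) = 0.30 × √(32/2) = 0.30 × 4.000 = 1.200.
z_β = 1.200 − 1.645 = -0.445.
Power = Φ(-0.445) = 0.328.

power ≈ 0.33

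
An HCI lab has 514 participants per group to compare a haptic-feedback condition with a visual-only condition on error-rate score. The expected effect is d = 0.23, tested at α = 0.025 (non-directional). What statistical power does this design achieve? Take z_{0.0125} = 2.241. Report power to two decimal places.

For two equal groups, power = Φ(d·√(n/2) − z_{α/2}).
d·√(n/2) = 0.23 × √(514/2) = 0.23 × 16.031 = 3.687.
z_β = 3.687 − 2.241 = 1.446.
Power = Φ(1.446) = 0.926.

power ≈ 0.93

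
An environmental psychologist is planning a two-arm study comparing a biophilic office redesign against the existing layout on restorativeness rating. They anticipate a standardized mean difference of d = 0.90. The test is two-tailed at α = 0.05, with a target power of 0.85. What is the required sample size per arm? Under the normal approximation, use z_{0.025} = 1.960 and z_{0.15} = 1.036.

n = 23 per group

For two independent groups with equal n: n = 2·((z_{α/2} + z_β) / d)².
z_{α/2} + z_β = 1.960 + 1.036 = 2.996.
n = 2 × (2.996 / 0.90)² = 2 × 3.329² = 2 × 11.08 = 22.2.
Round up to the next whole participant.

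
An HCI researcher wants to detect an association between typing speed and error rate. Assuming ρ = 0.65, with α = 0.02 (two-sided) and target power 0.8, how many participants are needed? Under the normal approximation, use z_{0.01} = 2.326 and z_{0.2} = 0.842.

Fisher's z: C = ½·ln((1+r)/(1−r)) = ½·ln(4.7143) = 0.7753.
n = ((z_{α/2} + z_β)/C)² + 3.
(2.326 + 0.842) / 0.7753 = 3.168 / 0.7753 = 4.086.
n = 4.086² + 3 = 16.70 + 3 = 19.7.
Round up.

n = 20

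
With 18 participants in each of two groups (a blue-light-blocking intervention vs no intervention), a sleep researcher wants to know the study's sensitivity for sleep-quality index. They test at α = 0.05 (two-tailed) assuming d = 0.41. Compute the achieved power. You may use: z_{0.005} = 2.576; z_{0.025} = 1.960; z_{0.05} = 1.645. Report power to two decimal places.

For two equal groups, power = Φ(d·√(n/2) − z_{α/2}).
d·√(n/2) = 0.41 × √(18/2) = 0.41 × 3.000 = 1.230.
z_β = 1.230 − 1.960 = -0.730.
Power = Φ(-0.730) = 0.233.

power ≈ 0.23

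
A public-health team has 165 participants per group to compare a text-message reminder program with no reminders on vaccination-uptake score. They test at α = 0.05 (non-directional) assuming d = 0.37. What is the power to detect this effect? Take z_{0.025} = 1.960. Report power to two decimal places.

For two equal groups, power = Φ(d·√(n/2) − z_{α/2}).
d·√(n/2) = 0.37 × √(165/2) = 0.37 × 9.083 = 3.361.
z_β = 3.361 − 1.960 = 1.401.
Power = Φ(1.401) = 0.919.

power ≈ 0.92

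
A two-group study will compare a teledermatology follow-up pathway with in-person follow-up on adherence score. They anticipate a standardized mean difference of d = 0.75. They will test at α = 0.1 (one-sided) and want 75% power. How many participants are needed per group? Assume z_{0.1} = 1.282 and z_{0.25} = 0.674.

n = 14 per group

For two independent groups with equal n: n = 2·((z_{α} + z_β) / d)².
z_{α} + z_β = 1.282 + 0.674 = 1.956.
n = 2 × (1.956 / 0.75)² = 2 × 2.608² = 2 × 6.80 = 13.6.
Round up to the next whole participant.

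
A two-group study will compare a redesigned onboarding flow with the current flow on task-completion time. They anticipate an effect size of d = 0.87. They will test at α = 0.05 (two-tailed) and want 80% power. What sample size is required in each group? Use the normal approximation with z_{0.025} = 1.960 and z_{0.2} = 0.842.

n = 21 per group

For two independent groups with equal n: n = 2·((z_{α/2} + z_β) / d)².
z_{α/2} + z_β = 1.960 + 0.842 = 2.802.
n = 2 × (2.802 / 0.87)² = 2 × 3.221² = 2 × 10.37 = 20.7.
Round up to the next whole participant.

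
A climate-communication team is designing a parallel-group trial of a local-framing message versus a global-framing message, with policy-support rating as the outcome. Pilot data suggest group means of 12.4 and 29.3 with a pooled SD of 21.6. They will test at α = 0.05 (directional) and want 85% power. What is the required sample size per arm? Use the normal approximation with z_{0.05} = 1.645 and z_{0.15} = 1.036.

Cohen's d = |M₁ − M₂| / SD_pooled = |12.4 − 29.3| / 21.6 = 16.9 / 21.6 = 0.782.
For two independent groups with equal n: n = 2·((z_{α} + z_β) / d)².
z_{α} + z_β = 1.645 + 1.036 = 2.681.
n = 2 × (2.681 / 0.782)² = 2 × 3.428² = 2 × 11.75 = 23.5.
Round up to the next whole participant.

n = 24 per group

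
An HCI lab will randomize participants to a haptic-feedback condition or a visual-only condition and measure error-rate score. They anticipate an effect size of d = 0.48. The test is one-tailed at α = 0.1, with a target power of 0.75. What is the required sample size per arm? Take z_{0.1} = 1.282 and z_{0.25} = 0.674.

For two independent groups with equal n: n = 2·((z_{α} + z_β) / d)².
z_{α} + z_β = 1.282 + 0.674 = 1.956.
n = 2 × (1.956 / 0.48)² = 2 × 4.075² = 2 × 16.61 = 33.2.
Round up to the next whole participant.

n = 34 per group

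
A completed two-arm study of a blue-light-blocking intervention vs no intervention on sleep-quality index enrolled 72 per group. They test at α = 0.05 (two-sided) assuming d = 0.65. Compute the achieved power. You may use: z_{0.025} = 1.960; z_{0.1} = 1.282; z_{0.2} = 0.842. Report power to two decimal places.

For two equal groups, power = Φ(d·√(n/2) − z_{α/2}).
d·√(n/2) = 0.65 × √(72/2) = 0.65 × 6.000 = 3.900.
z_β = 3.900 − 1.960 = 1.940.
Power = Φ(1.940) = 0.974.

power ≈ 0.97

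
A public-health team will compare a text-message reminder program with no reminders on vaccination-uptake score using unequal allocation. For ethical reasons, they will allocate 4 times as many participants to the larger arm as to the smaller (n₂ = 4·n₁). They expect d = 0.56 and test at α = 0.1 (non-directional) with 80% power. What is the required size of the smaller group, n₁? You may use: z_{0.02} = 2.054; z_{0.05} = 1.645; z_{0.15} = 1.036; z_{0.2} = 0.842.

n₁ = 25

With allocation ratio k = n₂/n₁ = 4, Var(x̄₁−x̄₂) = σ²(1/n₁ + 1/(k·n₁)) = σ²·(k+1)/(k·n₁).
So n₁ = (1 + 1/k)·((z_{α/2} + z_β)/d)² = 1.250 × (2.487/0.56)².
n₁ = 1.250 × 19.72 = 24.7.
Round up: n₁ = 25, giving n₂ = 4 × 25 = 100.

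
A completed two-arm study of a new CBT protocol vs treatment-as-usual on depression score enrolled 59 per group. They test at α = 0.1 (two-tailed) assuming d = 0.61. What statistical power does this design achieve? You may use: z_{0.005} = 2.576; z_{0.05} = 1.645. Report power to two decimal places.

For two equal groups, power = Φ(d·√(n/2) − z_{α/2}).
d·√(n/2) = 0.61 × √(59/2) = 0.61 × 5.431 = 3.313.
z_β = 3.313 − 1.645 = 1.668.
Power = Φ(1.668) = 0.952.

power ≈ 0.95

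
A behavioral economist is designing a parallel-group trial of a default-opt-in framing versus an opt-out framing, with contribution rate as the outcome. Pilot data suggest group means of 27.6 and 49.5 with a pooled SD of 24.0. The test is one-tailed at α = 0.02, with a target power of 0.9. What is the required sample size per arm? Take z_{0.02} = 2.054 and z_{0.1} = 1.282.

Cohen's d = |M₁ − M₂| / SD_pooled = |27.6 − 49.5| / 24.0 = 21.9 / 24.0 = 0.912.
For two independent groups with equal n: n = 2·((z_{α} + z_β) / d)².
z_{α} + z_β = 2.054 + 1.282 = 3.336.
n = 2 × (3.336 / 0.912)² = 2 × 3.658² = 2 × 13.38 = 26.8.
Round up to the next whole participant.

n = 27 per group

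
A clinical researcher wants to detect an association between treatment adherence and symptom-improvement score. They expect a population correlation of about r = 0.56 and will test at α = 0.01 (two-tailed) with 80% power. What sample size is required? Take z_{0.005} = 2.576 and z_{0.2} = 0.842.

Fisher's z: C = ½·ln((1+r)/(1−r)) = ½·ln(3.5455) = 0.6328.
n = ((z_{α/2} + z_β)/C)² + 3.
(2.576 + 0.842) / 0.6328 = 3.418 / 0.6328 = 5.401.
n = 5.401² + 3 = 29.18 + 3 = 32.2.
Round up.

n = 33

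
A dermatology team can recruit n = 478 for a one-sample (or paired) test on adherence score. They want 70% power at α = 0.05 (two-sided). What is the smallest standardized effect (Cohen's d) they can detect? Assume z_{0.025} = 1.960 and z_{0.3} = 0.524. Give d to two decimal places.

d_min ≈ 0.11

For a single sample (or paired design) of n = 478: d_min = (z_{α/2} + z_β)/√n.
z-sum = 1.960 + 0.524 = 2.484.
d_min = 2.484 / √478 = 2.484 / 21.863 = 0.114.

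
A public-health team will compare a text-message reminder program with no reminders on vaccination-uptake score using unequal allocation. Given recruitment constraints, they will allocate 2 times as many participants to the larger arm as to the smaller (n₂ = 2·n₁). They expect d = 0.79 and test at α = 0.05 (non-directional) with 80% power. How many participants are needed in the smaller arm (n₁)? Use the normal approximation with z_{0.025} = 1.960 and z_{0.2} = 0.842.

n₁ = 19

With allocation ratio k = n₂/n₁ = 2, Var(x̄₁−x̄₂) = σ²(1/n₁ + 1/(k·n₁)) = σ²·(k+1)/(k·n₁).
So n₁ = (1 + 1/k)·((z_{α/2} + z_β)/d)² = 1.500 × (2.802/0.79)².
n₁ = 1.500 × 12.58 = 18.9.
Round up: n₁ = 19, giving n₂ = 2 × 19 = 38.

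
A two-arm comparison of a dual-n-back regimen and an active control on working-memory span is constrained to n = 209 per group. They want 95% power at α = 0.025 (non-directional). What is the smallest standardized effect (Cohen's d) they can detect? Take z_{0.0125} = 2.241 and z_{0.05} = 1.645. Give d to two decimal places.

For two independent groups of n = 209 each: d_min = (z_{α/2} + z_β)·√(2/n).
z-sum = 2.241 + 1.645 = 3.886.
d_min = 3.886 × √(2/209) = 3.886 × 0.0978 = 0.380.

d_min ≈ 0.38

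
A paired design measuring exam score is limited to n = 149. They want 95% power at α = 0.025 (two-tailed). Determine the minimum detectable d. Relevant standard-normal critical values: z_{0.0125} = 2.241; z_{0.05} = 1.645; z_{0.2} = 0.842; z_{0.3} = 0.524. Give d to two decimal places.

For a single sample (or paired design) of n = 149: d_min = (z_{α/2} + z_β)/√n.
z-sum = 2.241 + 1.645 = 3.886.
d_min = 3.886 / √149 = 3.886 / 12.207 = 0.318.

d_min ≈ 0.32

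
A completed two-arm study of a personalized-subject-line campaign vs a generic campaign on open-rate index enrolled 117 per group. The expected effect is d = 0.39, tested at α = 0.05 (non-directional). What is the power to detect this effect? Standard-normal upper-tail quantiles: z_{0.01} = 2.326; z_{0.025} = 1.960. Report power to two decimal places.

power ≈ 0.85

For two equal groups, power = Φ(d·√(n/2) − z_{α/2}).
d·√(n/2) = 0.39 × √(117/2) = 0.39 × 7.649 = 2.983.
z_β = 2.983 − 1.960 = 1.023.
Power = Φ(1.023) = 0.847.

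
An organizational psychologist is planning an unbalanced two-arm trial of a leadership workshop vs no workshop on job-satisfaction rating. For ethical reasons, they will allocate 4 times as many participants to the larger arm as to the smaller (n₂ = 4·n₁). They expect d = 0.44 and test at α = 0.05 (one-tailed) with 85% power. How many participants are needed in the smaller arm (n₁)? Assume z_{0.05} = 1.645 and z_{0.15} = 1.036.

n₁ = 47

With allocation ratio k = n₂/n₁ = 4, Var(x̄₁−x̄₂) = σ²(1/n₁ + 1/(k·n₁)) = σ²·(k+1)/(k·n₁).
So n₁ = (1 + 1/k)·((z_{α} + z_β)/d)² = 1.250 × (2.681/0.44)².
n₁ = 1.250 × 37.13 = 46.4.
Round up: n₁ = 47, giving n₂ = 4 × 47 = 188.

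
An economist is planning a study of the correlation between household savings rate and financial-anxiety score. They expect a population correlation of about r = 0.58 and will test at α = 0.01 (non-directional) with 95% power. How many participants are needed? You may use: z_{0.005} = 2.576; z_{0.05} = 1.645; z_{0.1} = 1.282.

n = 44

Fisher's z: C = ½·ln((1+r)/(1−r)) = ½·ln(3.7619) = 0.6625.
n = ((z_{α/2} + z_β)/C)² + 3.
(2.576 + 1.645) / 0.6625 = 4.221 / 0.6625 = 6.371.
n = 6.371² + 3 = 40.59 + 3 = 43.6.
Round up.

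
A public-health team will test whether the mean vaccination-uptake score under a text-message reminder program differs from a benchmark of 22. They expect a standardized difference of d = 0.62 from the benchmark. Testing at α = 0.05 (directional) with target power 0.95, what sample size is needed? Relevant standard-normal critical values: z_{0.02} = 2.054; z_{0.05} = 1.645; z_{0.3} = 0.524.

For a one-sample test: n = ((z_{α} + z_β) / d)².
z_{α} + z_β = 1.645 + 1.645 = 3.290.
n = (3.290 / 0.62)² = 5.306² = 28.16.
Round up.

n = 29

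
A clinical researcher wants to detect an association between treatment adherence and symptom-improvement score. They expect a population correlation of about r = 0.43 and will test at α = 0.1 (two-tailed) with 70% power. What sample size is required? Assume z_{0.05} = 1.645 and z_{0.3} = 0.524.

n = 26

Fisher's z: C = ½·ln((1+r)/(1−r)) = ½·ln(2.5088) = 0.4599.
n = ((z_{α/2} + z_β)/C)² + 3.
(1.645 + 0.524) / 0.4599 = 2.169 / 0.4599 = 4.716.
n = 4.716² + 3 = 22.24 + 3 = 25.2.
Round up.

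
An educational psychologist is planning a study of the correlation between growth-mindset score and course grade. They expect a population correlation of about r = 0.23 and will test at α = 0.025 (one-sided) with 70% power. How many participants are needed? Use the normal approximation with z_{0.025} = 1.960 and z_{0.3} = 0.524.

n = 116

Fisher's z: C = ½·ln((1+r)/(1−r)) = ½·ln(1.5974) = 0.2342.
n = ((z_{α} + z_β)/C)² + 3.
(1.960 + 0.524) / 0.2342 = 2.484 / 0.2342 = 10.606.
n = 10.606² + 3 = 112.49 + 3 = 115.5.
Round up.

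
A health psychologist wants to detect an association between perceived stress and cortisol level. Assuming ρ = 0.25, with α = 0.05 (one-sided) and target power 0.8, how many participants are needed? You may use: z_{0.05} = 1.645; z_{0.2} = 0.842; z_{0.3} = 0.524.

Fisher's z: C = ½·ln((1+r)/(1−r)) = ½·ln(1.6667) = 0.2554.
n = ((z_{α} + z_β)/C)² + 3.
(1.645 + 0.842) / 0.2554 = 2.487 / 0.2554 = 9.738.
n = 9.738² + 3 = 94.82 + 3 = 97.8.
Round up.

n = 98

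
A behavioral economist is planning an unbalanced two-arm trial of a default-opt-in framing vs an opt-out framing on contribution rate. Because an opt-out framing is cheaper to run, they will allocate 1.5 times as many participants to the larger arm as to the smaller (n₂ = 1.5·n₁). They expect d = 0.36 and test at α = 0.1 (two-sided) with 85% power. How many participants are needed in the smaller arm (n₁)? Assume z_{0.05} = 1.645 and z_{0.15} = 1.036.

n₁ = 93

With allocation ratio k = n₂/n₁ = 1.5, Var(x̄₁−x̄₂) = σ²(1/n₁ + 1/(k·n₁)) = σ²·(k+1)/(k·n₁).
So n₁ = (1 + 1/k)·((z_{α/2} + z_β)/d)² = 1.667 × (2.681/0.36)².
n₁ = 1.667 × 55.46 = 92.4.
Round up: n₁ = 93, giving n₂ = ⌈1.5 × 93⌉ = ⌈139.5⌉ = 140.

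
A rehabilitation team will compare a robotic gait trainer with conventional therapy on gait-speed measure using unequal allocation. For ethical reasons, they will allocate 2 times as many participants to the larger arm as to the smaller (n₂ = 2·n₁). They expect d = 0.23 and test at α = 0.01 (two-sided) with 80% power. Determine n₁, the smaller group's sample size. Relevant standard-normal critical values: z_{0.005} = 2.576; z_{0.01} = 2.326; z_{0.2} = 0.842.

n₁ = 332

With allocation ratio k = n₂/n₁ = 2, Var(x̄₁−x̄₂) = σ²(1/n₁ + 1/(k·n₁)) = σ²·(k+1)/(k·n₁).
So n₁ = (1 + 1/k)·((z_{α/2} + z_β)/d)² = 1.500 × (3.418/0.23)².
n₁ = 1.500 × 220.85 = 331.3.
Round up: n₁ = 332, giving n₂ = 2 × 332 = 664.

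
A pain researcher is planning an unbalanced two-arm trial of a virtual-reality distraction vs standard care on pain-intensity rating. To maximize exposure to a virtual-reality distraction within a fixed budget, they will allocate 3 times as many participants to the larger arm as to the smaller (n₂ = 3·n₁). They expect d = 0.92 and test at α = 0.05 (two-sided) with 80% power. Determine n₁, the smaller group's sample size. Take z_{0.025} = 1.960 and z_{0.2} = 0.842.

n₁ = 13

With allocation ratio k = n₂/n₁ = 3, Var(x̄₁−x̄₂) = σ²(1/n₁ + 1/(k·n₁)) = σ²·(k+1)/(k·n₁).
So n₁ = (1 + 1/k)·((z_{α/2} + z_β)/d)² = 1.333 × (2.802/0.92)².
n₁ = 1.333 × 9.28 = 12.4.
Round up: n₁ = 13, giving n₂ = 3 × 13 = 39.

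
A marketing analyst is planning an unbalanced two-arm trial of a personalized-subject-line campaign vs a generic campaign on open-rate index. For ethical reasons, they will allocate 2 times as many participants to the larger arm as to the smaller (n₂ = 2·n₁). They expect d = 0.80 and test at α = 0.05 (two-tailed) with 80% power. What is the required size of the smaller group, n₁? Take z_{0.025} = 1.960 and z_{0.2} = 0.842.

n₁ = 19

With allocation ratio k = n₂/n₁ = 2, Var(x̄₁−x̄₂) = σ²(1/n₁ + 1/(k·n₁)) = σ²·(k+1)/(k·n₁).
So n₁ = (1 + 1/k)·((z_{α/2} + z_β)/d)² = 1.500 × (2.802/0.80)².
n₁ = 1.500 × 12.27 = 18.4.
Round up: n₁ = 19, giving n₂ = 2 × 19 = 38.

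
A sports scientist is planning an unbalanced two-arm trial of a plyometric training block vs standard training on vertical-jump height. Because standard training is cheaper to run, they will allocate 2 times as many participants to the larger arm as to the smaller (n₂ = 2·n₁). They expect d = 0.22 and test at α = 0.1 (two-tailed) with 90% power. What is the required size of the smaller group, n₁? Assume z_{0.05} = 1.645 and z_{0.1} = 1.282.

With allocation ratio k = n₂/n₁ = 2, Var(x̄₁−x̄₂) = σ²(1/n₁ + 1/(k·n₁)) = σ²·(k+1)/(k·n₁).
So n₁ = (1 + 1/k)·((z_{α/2} + z_β)/d)² = 1.500 × (2.927/0.22)².
n₁ = 1.500 × 177.01 = 265.5.
Round up: n₁ = 266, giving n₂ = 2 × 266 = 532.

n₁ = 266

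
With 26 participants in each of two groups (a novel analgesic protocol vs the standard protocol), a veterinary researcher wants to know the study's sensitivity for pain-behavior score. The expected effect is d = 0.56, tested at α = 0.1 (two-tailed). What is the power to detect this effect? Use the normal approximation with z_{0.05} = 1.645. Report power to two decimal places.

power ≈ 0.65

For two equal groups, power = Φ(d·√(n/2) − z_{α/2}).
d·√(n/2) = 0.56 × √(26/2) = 0.56 × 3.606 = 2.019.
z_β = 2.019 − 1.645 = 0.374.
Power = Φ(0.374) = 0.646.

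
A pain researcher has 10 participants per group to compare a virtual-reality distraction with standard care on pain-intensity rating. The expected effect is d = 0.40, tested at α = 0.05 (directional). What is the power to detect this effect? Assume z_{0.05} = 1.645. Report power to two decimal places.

For two equal groups, power = Φ(d·√(n/2) − z_{α}).
d·√(n/2) = 0.40 × √(10/2) = 0.40 × 2.236 = 0.894.
z_β = 0.894 − 1.645 = -0.751.
Power = Φ(-0.751) = 0.226.

power ≈ 0.23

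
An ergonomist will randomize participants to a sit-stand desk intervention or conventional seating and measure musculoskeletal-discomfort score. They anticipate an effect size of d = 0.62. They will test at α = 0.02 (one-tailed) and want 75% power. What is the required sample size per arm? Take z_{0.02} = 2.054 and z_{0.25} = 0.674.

n = 39 per group

For two independent groups with equal n: n = 2·((z_{α} + z_β) / d)².
z_{α} + z_β = 2.054 + 0.674 = 2.728.
n = 2 × (2.728 / 0.62)² = 2 × 4.400² = 2 × 19.36 = 38.7.
Round up to the next whole participant.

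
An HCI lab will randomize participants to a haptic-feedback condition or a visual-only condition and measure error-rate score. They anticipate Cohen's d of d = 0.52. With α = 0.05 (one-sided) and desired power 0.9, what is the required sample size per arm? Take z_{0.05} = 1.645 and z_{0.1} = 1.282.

For two independent groups with equal n: n = 2·((z_{α} + z_β) / d)².
z_{α} + z_β = 1.645 + 1.282 = 2.927.
n = 2 × (2.927 / 0.52)² = 2 × 5.629² = 2 × 31.68 = 63.4.
Round up to the next whole participant.

n = 64 per group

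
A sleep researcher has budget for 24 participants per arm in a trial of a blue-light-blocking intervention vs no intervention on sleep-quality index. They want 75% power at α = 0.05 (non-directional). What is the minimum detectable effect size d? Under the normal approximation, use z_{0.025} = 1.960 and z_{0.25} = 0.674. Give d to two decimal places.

For two independent groups of n = 24 each: d_min = (z_{α/2} + z_β)·√(2/n).
z-sum = 1.960 + 0.674 = 2.634.
d_min = 2.634 × √(2/24) = 2.634 × 0.2887 = 0.760.

d_min ≈ 0.76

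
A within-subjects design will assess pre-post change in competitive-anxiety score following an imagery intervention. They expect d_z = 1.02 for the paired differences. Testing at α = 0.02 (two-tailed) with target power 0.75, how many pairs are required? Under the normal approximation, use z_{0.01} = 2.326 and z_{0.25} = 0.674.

For a paired (one-sample on differences) test: n = ((z_{α/2} + z_β) / d)².
z_{α/2} + z_β = 2.326 + 0.674 = 3.000.
n = (3.000 / 1.02)² = 2.941² = 8.65.
Round up.

n = 9 pairs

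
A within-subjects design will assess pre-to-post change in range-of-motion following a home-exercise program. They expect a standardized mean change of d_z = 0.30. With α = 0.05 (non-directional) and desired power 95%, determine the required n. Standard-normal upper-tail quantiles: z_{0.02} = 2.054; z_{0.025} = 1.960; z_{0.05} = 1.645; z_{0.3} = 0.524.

For a paired (one-sample on differences) test: n = ((z_{α/2} + z_β) / d)².
z_{α/2} + z_β = 1.960 + 1.645 = 3.605.
n = (3.605 / 0.30)² = 12.017² = 144.40.
Round up.

n = 145 pairs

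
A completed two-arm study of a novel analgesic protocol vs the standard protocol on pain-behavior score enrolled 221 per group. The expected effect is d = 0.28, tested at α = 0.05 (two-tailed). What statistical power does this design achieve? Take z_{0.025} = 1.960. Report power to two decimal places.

power ≈ 0.84

For two equal groups, power = Φ(d·√(n/2) − z_{α/2}).
d·√(n/2) = 0.28 × √(221/2) = 0.28 × 10.512 = 2.943.
z_β = 2.943 − 1.960 = 0.983.
Power = Φ(0.983) = 0.837.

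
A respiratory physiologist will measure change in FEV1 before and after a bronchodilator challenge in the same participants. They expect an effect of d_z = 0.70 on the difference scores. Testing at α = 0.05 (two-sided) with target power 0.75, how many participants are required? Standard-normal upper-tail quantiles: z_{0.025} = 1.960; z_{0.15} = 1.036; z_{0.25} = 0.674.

n = 15 pairs

For a paired (one-sample on differences) test: n = ((z_{α/2} + z_β) / d)².
z_{α/2} + z_β = 1.960 + 0.674 = 2.634.
n = (2.634 / 0.70)² = 3.763² = 14.16.
Round up.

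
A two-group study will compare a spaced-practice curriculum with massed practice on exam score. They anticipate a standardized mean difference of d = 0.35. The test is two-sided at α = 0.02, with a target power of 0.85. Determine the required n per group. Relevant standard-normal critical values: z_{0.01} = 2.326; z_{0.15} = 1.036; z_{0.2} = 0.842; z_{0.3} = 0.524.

For two independent groups with equal n: n = 2·((z_{α/2} + z_β) / d)².
z_{α/2} + z_β = 2.326 + 1.036 = 3.362.
n = 2 × (3.362 / 0.35)² = 2 × 9.606² = 2 × 92.27 = 184.5.
Round up to the next whole participant.

n = 185 per group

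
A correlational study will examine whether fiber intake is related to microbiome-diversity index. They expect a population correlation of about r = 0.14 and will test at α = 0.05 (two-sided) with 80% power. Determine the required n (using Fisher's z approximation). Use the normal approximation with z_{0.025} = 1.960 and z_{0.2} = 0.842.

Fisher's z: C = ½·ln((1+r)/(1−r)) = ½·ln(1.3256) = 0.1409.
n = ((z_{α/2} + z_β)/C)² + 3.
(1.960 + 0.842) / 0.1409 = 2.802 / 0.1409 = 19.886.
n = 19.886² + 3 = 395.47 + 3 = 398.5.
Round up.

n = 399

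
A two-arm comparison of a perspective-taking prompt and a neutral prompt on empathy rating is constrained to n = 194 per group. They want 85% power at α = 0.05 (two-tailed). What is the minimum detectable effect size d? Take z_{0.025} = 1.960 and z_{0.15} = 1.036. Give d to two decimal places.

For two independent groups of n = 194 each: d_min = (z_{α/2} + z_β)·√(2/n).
z-sum = 1.960 + 1.036 = 2.996.
d_min = 2.996 × √(2/194) = 2.996 × 0.1015 = 0.304.

d_min ≈ 0.30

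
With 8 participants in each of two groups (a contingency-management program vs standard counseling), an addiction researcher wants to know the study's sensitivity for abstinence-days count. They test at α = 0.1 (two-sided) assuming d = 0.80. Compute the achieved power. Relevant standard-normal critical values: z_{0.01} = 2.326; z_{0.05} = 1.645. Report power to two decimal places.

For two equal groups, power = Φ(d·√(n/2) − z_{α/2}).
d·√(n/2) = 0.80 × √(8/2) = 0.80 × 2.000 = 1.600.
z_β = 1.600 − 1.645 = -0.045.
Power = Φ(-0.045) = 0.482.

power ≈ 0.48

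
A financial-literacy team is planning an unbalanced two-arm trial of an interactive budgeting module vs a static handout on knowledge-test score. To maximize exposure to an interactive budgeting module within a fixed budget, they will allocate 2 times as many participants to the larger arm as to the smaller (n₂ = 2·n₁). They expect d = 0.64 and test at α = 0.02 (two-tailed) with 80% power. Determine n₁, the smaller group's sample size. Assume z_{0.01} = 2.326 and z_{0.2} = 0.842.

With allocation ratio k = n₂/n₁ = 2, Var(x̄₁−x̄₂) = σ²(1/n₁ + 1/(k·n₁)) = σ²·(k+1)/(k·n₁).
So n₁ = (1 + 1/k)·((z_{α/2} + z_β)/d)² = 1.500 × (3.168/0.64)².
n₁ = 1.500 × 24.50 = 36.8.
Round up: n₁ = 37, giving n₂ = 2 × 37 = 74.

n₁ = 37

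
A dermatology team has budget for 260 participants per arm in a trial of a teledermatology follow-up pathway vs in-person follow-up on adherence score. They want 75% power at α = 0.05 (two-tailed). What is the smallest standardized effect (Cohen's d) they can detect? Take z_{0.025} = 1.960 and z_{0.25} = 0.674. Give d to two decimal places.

For two independent groups of n = 260 each: d_min = (z_{α/2} + z_β)·√(2/n).
z-sum = 1.960 + 0.674 = 2.634.
d_min = 2.634 × √(2/260) = 2.634 × 0.0877 = 0.231.

d_min ≈ 0.23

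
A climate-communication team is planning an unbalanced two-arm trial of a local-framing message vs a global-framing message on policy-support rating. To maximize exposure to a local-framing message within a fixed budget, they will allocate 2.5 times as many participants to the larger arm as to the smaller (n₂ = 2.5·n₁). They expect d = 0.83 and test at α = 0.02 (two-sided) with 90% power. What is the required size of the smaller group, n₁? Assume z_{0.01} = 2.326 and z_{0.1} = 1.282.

With allocation ratio k = n₂/n₁ = 2.5, Var(x̄₁−x̄₂) = σ²(1/n₁ + 1/(k·n₁)) = σ²·(k+1)/(k·n₁).
So n₁ = (1 + 1/k)·((z_{α/2} + z_β)/d)² = 1.400 × (3.608/0.83)².
n₁ = 1.400 × 18.90 = 26.5.
Round up: n₁ = 27, giving n₂ = ⌈2.5 × 27⌉ = ⌈67.5⌉ = 68.

n₁ = 27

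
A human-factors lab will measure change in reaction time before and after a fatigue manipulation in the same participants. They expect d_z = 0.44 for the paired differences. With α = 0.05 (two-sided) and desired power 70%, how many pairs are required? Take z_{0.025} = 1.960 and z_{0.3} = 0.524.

n = 32 pairs

For a paired (one-sample on differences) test: n = ((z_{α/2} + z_β) / d)².
z_{α/2} + z_β = 1.960 + 0.524 = 2.484.
n = (2.484 / 0.44)² = 5.645² = 31.87.
Round up.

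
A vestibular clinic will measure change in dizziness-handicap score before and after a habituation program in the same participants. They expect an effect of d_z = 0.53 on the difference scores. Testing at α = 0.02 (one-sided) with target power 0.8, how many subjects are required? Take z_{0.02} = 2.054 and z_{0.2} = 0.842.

n = 30 pairs

For a paired (one-sample on differences) test: n = ((z_{α} + z_β) / d)².
z_{α} + z_β = 2.054 + 0.842 = 2.896.
n = (2.896 / 0.53)² = 5.464² = 29.86.
Round up.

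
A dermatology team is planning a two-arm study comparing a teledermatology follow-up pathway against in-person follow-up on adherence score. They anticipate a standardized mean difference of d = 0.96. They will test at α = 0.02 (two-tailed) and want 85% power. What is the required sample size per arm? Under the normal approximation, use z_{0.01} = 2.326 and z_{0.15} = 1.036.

n = 25 per group

For two independent groups with equal n: n = 2·((z_{α/2} + z_β) / d)².
z_{α/2} + z_β = 2.326 + 1.036 = 3.362.
n = 2 × (3.362 / 0.96)² = 2 × 3.502² = 2 × 12.26 = 24.5.
Round up to the next whole participant.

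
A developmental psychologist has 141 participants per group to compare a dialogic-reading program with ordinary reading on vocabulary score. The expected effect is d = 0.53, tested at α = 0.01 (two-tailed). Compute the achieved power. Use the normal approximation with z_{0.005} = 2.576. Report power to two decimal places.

For two equal groups, power = Φ(d·√(n/2) − z_{α/2}).
d·√(n/2) = 0.53 × √(141/2) = 0.53 × 8.396 = 4.450.
z_β = 4.450 − 2.576 = 1.874.
Power = Φ(1.874) = 0.970.

power ≈ 0.97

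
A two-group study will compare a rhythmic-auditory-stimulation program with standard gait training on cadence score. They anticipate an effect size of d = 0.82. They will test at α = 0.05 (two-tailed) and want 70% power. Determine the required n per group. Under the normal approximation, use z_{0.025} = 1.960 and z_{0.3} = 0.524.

For two independent groups with equal n: n = 2·((z_{α/2} + z_β) / d)².
z_{α/2} + z_β = 1.960 + 0.524 = 2.484.
n = 2 × (2.484 / 0.82)² = 2 × 3.029² = 2 × 9.18 = 18.4.
Round up to the next whole participant.

n = 19 per group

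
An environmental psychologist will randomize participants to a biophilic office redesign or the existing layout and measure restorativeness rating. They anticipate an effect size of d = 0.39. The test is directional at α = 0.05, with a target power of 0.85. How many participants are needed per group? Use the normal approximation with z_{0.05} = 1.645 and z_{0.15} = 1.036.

n = 95 per group

For two independent groups with equal n: n = 2·((z_{α} + z_β) / d)².
z_{α} + z_β = 1.645 + 1.036 = 2.681.
n = 2 × (2.681 / 0.39)² = 2 × 6.874² = 2 × 47.26 = 94.5.
Round up to the next whole participant.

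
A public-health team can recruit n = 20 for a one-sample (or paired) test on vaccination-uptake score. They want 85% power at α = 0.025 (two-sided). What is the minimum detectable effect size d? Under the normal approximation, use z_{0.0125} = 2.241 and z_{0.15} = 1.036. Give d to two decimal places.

For a single sample (or paired design) of n = 20: d_min = (z_{α/2} + z_β)/√n.
z-sum = 2.241 + 1.036 = 3.277.
d_min = 3.277 / √20 = 3.277 / 4.472 = 0.733.

d_min ≈ 0.73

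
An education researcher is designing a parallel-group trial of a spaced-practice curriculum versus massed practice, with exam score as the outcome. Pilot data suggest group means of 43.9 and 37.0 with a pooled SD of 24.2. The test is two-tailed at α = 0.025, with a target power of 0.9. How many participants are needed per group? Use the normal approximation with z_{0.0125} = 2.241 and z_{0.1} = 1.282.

n = 306 per group

Cohen's d = |M₁ − M₂| / SD_pooled = |43.9 − 37.0| / 24.2 = 6.9 / 24.2 = 0.285.
For two independent groups with equal n: n = 2·((z_{α/2} + z_β) / d)².
z_{α/2} + z_β = 2.241 + 1.282 = 3.523.
n = 2 × (3.523 / 0.285)² = 2 × 12.361² = 2 × 152.80 = 305.6.
Round up to the next whole participant.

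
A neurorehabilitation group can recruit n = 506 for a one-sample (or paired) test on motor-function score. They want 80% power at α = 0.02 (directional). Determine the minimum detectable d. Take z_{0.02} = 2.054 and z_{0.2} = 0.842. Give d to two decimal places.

For a single sample (or paired design) of n = 506: d_min = (z_{α} + z_β)/√n.
z-sum = 2.054 + 0.842 = 2.896.
d_min = 2.896 / √506 = 2.896 / 22.494 = 0.129.

d_min ≈ 0.13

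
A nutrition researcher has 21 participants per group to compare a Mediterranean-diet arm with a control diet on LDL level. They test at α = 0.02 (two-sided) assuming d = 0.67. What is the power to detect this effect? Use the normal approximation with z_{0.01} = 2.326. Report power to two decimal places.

For two equal groups, power = Φ(d·√(n/2) − z_{α/2}).
d·√(n/2) = 0.67 × √(21/2) = 0.67 × 3.240 = 2.171.
z_β = 2.171 − 2.326 = -0.155.
Power = Φ(-0.155) = 0.438.

power ≈ 0.44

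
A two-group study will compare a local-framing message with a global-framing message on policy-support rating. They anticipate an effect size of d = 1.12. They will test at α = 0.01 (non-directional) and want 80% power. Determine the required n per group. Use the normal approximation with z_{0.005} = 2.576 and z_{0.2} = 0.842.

For two independent groups with equal n: n = 2·((z_{α/2} + z_β) / d)².
z_{α/2} + z_β = 2.576 + 0.842 = 3.418.
n = 2 × (3.418 / 1.12)² = 2 × 3.052² = 2 × 9.31 = 18.6.
Round up to the next whole participant.

n = 19 per group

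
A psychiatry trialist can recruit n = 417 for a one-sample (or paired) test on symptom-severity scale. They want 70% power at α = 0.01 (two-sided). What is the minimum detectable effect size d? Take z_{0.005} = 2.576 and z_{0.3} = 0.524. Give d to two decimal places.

d_min ≈ 0.15

For a single sample (or paired design) of n = 417: d_min = (z_{α/2} + z_β)/√n.
z-sum = 2.576 + 0.524 = 3.100.
d_min = 3.100 / √417 = 3.100 / 20.421 = 0.152.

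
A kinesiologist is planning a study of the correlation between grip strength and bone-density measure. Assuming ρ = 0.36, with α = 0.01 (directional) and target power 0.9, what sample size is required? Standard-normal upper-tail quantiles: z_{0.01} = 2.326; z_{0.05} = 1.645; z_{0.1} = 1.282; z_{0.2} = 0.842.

Fisher's z: C = ½·ln((1+r)/(1−r)) = ½·ln(2.1250) = 0.3769.
n = ((z_{α} + z_β)/C)² + 3.
(2.326 + 1.282) / 0.3769 = 3.608 / 0.3769 = 9.573.
n = 9.573² + 3 = 91.64 + 3 = 94.6.
Round up.

n = 95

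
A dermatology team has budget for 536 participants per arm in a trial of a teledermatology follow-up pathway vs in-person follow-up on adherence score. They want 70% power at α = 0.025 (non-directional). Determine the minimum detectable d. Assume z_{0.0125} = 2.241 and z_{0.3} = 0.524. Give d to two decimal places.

d_min ≈ 0.17

For two independent groups of n = 536 each: d_min = (z_{α/2} + z_β)·√(2/n).
z-sum = 2.241 + 0.524 = 2.765.
d_min = 2.765 × √(2/536) = 2.765 × 0.0611 = 0.169.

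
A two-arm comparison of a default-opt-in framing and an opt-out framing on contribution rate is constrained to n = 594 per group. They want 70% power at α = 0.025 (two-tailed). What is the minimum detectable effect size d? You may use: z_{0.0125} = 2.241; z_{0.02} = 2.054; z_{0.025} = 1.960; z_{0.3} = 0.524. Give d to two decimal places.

For two independent groups of n = 594 each: d_min = (z_{α/2} + z_β)·√(2/n).
z-sum = 2.241 + 0.524 = 2.765.
d_min = 2.765 × √(2/594) = 2.765 × 0.0580 = 0.160.

d_min ≈ 0.16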